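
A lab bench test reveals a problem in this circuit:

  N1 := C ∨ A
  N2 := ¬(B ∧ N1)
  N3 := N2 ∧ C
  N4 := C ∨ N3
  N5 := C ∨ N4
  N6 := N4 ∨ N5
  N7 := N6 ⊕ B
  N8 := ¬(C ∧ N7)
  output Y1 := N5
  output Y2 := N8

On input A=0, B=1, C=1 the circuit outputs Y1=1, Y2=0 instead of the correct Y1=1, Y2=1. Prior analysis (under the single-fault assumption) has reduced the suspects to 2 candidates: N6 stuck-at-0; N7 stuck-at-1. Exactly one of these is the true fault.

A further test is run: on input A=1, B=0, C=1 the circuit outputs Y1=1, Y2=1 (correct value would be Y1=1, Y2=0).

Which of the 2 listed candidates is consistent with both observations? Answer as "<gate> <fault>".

N6 stuck-at-0

Evaluate each candidate on input A=1, B=0, C=1:
  N6 stuck-at-0: N1=1, N2=1, N3=1, N4=1, N5=1, N6=0 [stuck-at-0], N7=0, N8=1 → Y1=1, Y2=1 — matches
  N7 stuck-at-1: N1=1, N2=1, N3=1, N4=1, N5=1, N6=1, N7=1 [stuck-at-1], N8=0 → Y1=1, Y2=0 — eliminated
Only N6 stuck-at-0 reproduces the observed Y1=1, Y2=1.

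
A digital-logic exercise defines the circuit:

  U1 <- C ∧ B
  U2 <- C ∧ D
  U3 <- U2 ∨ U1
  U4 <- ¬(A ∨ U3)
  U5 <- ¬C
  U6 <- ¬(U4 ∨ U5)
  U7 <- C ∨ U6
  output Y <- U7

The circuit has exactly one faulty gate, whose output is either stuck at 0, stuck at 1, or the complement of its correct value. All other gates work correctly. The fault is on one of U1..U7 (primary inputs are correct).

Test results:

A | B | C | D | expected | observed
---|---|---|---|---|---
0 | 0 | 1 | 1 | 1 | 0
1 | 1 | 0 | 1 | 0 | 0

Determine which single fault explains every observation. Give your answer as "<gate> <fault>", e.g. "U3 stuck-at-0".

U7 stuck-at-0

Fault-free values for test 1 (A=0, B=0, C=1, D=1): U1=0, U2=1, U3=1, U4=0, U5=0, U6=1, U7=1, giving Y=1. Observed 0.
Test 1: faults giving observed 0 are {U7 stuck-at-0, U7 inverted output}.
Test 2 (A=1, B=1, C=0, D=1): fault-free U1=0, U2=0, U3=0, U4=0, U5=1, U6=0, U7=0 → 0; observed 0. Eliminates U7 inverted output.
Only U7 stuck-at-0 is consistent with every test.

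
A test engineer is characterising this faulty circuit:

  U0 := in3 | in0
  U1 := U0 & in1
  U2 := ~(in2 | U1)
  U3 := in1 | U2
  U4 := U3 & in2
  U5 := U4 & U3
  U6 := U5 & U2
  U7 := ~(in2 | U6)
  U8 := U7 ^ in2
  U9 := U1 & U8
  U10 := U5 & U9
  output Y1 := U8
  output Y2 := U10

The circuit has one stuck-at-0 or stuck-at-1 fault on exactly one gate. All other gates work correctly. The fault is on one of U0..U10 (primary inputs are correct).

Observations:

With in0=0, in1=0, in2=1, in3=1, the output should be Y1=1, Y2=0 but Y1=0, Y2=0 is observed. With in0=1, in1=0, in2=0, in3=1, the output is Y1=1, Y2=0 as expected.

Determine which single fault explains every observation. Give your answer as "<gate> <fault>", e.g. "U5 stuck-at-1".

Fault-free values for test 1 (in0=0, in1=0, in2=1, in3=1): U0=1, U1=0, U2=0, U3=0, U4=0, U5=0, U6=0, U7=0, U8=1, U9=0, U10=0, giving Y1=1, Y2=0. Observed Y1=0, Y2=0.
Test 1: faults giving observed Y1=0, Y2=0 are {U7 stuck-at-1, U8 stuck-at-0}.
Test 2 (in0=1, in1=0, in2=0, in3=1): fault-free U0=1, U1=0, U2=1, U3=1, U4=0, U5=0, U6=0, U7=1, U8=1, U9=0, U10=0 → Y1=1, Y2=0; observed Y1=1, Y2=0. Eliminates U8 stuck-at-0.
Only U7 stuck-at-1 is consistent with every test.

U7 stuck-at-1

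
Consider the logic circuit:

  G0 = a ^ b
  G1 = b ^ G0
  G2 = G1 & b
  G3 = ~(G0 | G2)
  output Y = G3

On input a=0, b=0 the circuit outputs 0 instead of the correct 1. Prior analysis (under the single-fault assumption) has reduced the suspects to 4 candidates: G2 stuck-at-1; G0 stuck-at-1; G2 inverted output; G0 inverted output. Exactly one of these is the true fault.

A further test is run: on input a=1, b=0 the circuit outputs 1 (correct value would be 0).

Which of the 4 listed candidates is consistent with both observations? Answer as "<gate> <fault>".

G0 inverted output

Evaluate each candidate on input a=1, b=0:
  G2 stuck-at-1: G0=1, G1=1, G2=1 [stuck-at-1], G3=0 → 0 — eliminated
  G0 stuck-at-1: G0=1 [stuck-at-1], G1=1, G2=0, G3=0 → 0 — eliminated
  G2 inverted output: G0=1, G1=1, G2=1 [inverted output], G3=0 → 0 — eliminated
  G0 inverted output: G0=0 [inverted output], G1=0, G2=0, G3=1 → 1 — matches
Only G0 inverted output reproduces the observed 1.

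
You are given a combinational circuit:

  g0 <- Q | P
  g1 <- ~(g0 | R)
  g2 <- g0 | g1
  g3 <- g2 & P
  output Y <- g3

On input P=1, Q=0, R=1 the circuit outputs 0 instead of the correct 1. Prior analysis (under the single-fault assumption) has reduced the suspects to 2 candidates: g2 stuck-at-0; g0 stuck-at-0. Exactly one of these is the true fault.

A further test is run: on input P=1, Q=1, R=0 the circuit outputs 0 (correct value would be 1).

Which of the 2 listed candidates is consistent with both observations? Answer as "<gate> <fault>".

Evaluate each candidate on input P=1, Q=1, R=0:
  g2 stuck-at-0: g0=1, g1=0, g2=0 [stuck-at-0], g3=0 → 0 — matches
  g0 stuck-at-0: g0=0 [stuck-at-0], g1=1, g2=1, g3=1 → 1 — eliminated
Only g2 stuck-at-0 reproduces the observed 0.

g2 stuck-at-0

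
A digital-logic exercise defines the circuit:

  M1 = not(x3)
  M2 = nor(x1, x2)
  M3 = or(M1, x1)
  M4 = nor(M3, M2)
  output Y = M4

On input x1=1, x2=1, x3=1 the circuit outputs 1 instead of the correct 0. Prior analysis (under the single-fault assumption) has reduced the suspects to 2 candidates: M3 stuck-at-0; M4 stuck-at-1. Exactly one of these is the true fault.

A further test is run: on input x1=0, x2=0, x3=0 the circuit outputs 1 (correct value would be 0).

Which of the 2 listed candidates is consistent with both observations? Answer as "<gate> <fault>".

Evaluate each candidate on input x1=0, x2=0, x3=0:
  M3 stuck-at-0: M1=1, M2=1, M3=0 [stuck-at-0], M4=0 → 0 — eliminated
  M4 stuck-at-1: M1=1, M2=1, M3=1, M4=1 [stuck-at-1] → 1 — matches
Only M4 stuck-at-1 reproduces the observed 1.

M4 stuck-at-1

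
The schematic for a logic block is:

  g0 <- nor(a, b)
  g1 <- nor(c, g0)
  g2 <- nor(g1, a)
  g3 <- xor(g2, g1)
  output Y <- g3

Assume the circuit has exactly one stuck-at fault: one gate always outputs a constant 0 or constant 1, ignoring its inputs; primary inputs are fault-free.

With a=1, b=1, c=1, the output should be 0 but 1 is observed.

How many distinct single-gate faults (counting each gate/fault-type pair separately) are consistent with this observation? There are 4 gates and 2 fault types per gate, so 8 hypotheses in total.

Fault-free: g0=0, g1=0, g2=0, g3=0 → 0. Observed 1.
  g0 stuck-at-0: output 0 ✗
  g0 stuck-at-1: output 0 ✗
  g1 stuck-at-0: output 0 ✗
  g1 stuck-at-1: output 1 ✓
  g2 stuck-at-0: output 0 ✗
  g2 stuck-at-1: output 1 ✓
  g3 stuck-at-0: output 0 ✗
  g3 stuck-at-1: output 1 ✓
Consistent faults: {g1 stuck-at-1, g2 stuck-at-1, g3 stuck-at-1} — 3 in all.

3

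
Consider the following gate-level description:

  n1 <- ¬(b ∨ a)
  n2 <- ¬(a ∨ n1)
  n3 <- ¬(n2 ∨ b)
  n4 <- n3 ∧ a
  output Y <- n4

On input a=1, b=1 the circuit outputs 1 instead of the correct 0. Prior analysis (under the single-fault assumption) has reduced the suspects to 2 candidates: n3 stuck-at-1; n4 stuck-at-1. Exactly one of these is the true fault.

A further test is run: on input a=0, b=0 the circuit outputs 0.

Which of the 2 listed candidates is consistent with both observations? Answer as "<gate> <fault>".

Evaluate each candidate on input a=0, b=0:
  n3 stuck-at-1: n1=1, n2=0, n3=1 [stuck-at-1], n4=0 → 0 — matches
  n4 stuck-at-1: n1=1, n2=0, n3=1, n4=1 [stuck-at-1] → 1 — eliminated
Only n3 stuck-at-1 reproduces the observed 0.

n3 stuck-at-1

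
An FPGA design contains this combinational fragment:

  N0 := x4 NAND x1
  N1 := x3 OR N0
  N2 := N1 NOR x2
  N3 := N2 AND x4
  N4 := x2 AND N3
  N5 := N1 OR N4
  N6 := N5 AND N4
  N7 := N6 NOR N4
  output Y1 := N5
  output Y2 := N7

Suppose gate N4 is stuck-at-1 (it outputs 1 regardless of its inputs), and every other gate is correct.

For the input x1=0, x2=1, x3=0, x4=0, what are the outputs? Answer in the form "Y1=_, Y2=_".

Y1=1, Y2=0

Propagate with N4 forced: N0=1, N1=1, N2=0, N3=0, N4=1 [stuck-at-1], N5=1, N6=1, N7=0.
So the outputs are Y1=1, Y2=0. (Without the fault they would be Y1=1, Y2=1.)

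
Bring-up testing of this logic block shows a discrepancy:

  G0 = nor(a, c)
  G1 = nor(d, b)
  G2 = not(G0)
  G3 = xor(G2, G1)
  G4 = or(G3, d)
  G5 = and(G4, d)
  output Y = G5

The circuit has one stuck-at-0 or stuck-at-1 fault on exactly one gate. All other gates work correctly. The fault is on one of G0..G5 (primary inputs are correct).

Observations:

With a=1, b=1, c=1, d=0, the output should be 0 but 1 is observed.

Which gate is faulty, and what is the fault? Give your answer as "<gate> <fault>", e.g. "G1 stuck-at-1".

Fault-free values for test 1 (a=1, b=1, c=1, d=0): G0=0, G1=0, G2=1, G3=1, G4=1, G5=0, giving Y=0. Observed 1.
Test 1: faults giving observed 1 are {G5 stuck-at-1}.
Only G5 stuck-at-1 is consistent with every test.

G5 stuck-at-1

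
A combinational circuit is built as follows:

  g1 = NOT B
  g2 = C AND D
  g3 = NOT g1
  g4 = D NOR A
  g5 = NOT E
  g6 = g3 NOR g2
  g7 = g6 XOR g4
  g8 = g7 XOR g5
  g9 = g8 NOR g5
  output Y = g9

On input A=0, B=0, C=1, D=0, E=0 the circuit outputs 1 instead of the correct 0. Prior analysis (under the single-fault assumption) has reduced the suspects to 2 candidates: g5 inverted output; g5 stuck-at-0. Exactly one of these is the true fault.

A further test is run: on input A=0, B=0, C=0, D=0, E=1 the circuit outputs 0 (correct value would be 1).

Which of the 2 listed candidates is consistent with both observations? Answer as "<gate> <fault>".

g5 inverted output

Evaluate each candidate on input A=0, B=0, C=0, D=0, E=1:
  g5 inverted output: g1=1, g2=0, g3=0, g4=1, g5=1 [inverted output], g6=1, g7=0, g8=1, g9=0 → 0 — matches
  g5 stuck-at-0: g1=1, g2=0, g3=0, g4=1, g5=0 [stuck-at-0], g6=1, g7=0, g8=0, g9=1 → 1 — eliminated
Only g5 inverted output reproduces the observed 0.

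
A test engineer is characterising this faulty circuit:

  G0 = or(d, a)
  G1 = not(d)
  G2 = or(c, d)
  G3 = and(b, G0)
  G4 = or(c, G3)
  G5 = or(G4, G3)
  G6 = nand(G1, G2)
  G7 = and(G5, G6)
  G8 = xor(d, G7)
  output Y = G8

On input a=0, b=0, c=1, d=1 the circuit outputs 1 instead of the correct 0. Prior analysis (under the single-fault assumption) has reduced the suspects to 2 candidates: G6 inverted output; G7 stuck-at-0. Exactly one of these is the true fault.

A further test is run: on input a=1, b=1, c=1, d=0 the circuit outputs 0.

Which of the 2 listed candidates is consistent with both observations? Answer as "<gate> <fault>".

Evaluate each candidate on input a=1, b=1, c=1, d=0:
  G6 inverted output: G0=1, G1=1, G2=1, G3=1, G4=1, G5=1, G6=1 [inverted output], G7=1, G8=1 → 1 — eliminated
  G7 stuck-at-0: G0=1, G1=1, G2=1, G3=1, G4=1, G5=1, G6=0, G7=0 [stuck-at-0], G8=0 → 0 — matches
Only G7 stuck-at-0 reproduces the observed 0.

G7 stuck-at-0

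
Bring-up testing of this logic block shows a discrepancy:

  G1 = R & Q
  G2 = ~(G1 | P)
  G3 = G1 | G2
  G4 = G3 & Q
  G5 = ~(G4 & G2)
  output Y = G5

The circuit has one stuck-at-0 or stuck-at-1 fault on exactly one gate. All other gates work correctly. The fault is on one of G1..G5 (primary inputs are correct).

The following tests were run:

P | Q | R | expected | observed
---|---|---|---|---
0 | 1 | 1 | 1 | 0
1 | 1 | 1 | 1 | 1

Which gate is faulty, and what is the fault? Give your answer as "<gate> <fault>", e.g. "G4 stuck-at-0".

G1 stuck-at-0

Fault-free values for test 1 (P=0, Q=1, R=1): G1=1, G2=0, G3=1, G4=1, G5=1, giving Y=1. Observed 0.
Test 1: faults giving observed 0 are {G1 stuck-at-0, G2 stuck-at-1, G5 stuck-at-0}.
Test 2 (P=1, Q=1, R=1): fault-free G1=1, G2=0, G3=1, G4=1, G5=1 → 1; observed 1. Eliminates G2 stuck-at-1, G5 stuck-at-0.
Only G1 stuck-at-0 is consistent with every test.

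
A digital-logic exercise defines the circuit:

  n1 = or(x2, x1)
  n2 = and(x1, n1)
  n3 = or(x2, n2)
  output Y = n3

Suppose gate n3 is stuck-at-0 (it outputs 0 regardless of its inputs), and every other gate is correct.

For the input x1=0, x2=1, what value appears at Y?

Propagate with n3 forced: n1=1, n2=0, n3=0 [stuck-at-0].
So Y = 0. (Without the fault it would be 1.)

0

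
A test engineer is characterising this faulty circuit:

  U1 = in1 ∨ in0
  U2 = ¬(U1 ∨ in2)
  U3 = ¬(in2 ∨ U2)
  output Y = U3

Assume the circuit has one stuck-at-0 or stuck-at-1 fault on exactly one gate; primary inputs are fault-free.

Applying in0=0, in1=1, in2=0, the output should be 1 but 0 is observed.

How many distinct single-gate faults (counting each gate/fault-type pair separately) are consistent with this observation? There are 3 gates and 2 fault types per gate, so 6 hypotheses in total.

3

Fault-free: U1=1, U2=0, U3=1 → 1. Observed 0.
  U1 stuck-at-0: output 0 ✓
  U1 stuck-at-1: output 1 ✗
  U2 stuck-at-0: output 1 ✗
  U2 stuck-at-1: output 0 ✓
  U3 stuck-at-0: output 0 ✓
  U3 stuck-at-1: output 1 ✗
Consistent faults: {U1 stuck-at-0, U2 stuck-at-1, U3 stuck-at-0} — 3 in all.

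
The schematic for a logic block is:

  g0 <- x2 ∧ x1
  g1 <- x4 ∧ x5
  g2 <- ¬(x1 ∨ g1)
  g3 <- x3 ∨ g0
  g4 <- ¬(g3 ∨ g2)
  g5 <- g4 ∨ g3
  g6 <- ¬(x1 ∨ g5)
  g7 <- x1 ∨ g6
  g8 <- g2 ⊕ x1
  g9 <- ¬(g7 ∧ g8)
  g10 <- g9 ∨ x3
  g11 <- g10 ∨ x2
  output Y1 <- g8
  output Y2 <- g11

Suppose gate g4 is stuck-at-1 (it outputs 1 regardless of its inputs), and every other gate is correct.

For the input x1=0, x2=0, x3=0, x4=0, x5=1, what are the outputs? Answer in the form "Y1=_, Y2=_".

Y1=1, Y2=1

Propagate with g4 forced: g0=0, g1=0, g2=1, g3=0, g4=1 [stuck-at-1], g5=1, g6=0, g7=0, g8=1, g9=1, g10=1, g11=1.
So the outputs are Y1=1, Y2=1. (Without the fault they would be Y1=1, Y2=0.)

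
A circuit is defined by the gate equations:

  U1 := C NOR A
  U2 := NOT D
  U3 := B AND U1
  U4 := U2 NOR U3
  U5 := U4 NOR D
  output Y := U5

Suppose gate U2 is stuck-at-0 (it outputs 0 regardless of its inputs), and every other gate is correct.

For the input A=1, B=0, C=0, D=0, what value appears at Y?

0

Propagate with U2 forced: U1=0, U2=0 [stuck-at-0], U3=0, U4=1, U5=0.
So Y = 0. (Without the fault it would be 1.)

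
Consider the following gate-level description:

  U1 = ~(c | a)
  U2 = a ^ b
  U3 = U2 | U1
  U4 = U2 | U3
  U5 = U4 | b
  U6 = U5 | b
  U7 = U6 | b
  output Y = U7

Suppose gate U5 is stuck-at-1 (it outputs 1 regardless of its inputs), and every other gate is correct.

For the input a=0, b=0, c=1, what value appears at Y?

Propagate with U5 forced: U1=0, U2=0, U3=0, U4=0, U5=1 [stuck-at-1], U6=1, U7=1.
So Y = 1. (Without the fault it would be 0.)

1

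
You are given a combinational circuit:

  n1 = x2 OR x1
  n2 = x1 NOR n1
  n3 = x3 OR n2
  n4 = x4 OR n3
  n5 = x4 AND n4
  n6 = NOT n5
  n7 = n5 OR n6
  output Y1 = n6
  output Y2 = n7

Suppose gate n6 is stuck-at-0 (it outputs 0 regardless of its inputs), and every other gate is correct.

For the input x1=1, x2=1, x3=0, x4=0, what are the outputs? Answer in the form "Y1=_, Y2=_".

Propagate with n6 forced: n1=1, n2=0, n3=0, n4=0, n5=0, n6=0 [stuck-at-0], n7=0.
So the outputs are Y1=0, Y2=0. (Without the fault they would be Y1=1, Y2=1.)

Y1=0, Y2=0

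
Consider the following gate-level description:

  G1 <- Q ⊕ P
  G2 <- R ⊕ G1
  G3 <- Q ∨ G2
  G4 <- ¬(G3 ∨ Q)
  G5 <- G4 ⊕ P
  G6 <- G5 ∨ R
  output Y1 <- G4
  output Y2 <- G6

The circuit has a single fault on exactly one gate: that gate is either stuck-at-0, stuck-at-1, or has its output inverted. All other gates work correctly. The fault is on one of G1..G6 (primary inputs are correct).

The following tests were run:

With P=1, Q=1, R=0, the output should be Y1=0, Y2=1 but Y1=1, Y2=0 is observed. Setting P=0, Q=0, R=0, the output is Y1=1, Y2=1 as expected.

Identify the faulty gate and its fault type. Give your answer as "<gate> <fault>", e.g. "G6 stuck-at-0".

Fault-free values for test 1 (P=1, Q=1, R=0): G1=0, G2=0, G3=1, G4=0, G5=1, G6=1, giving Y1=0, Y2=1. Observed Y1=1, Y2=0.
Test 1: faults giving observed Y1=1, Y2=0 are {G4 stuck-at-1, G4 inverted output}.
Test 2 (P=0, Q=0, R=0): fault-free G1=0, G2=0, G3=0, G4=1, G5=1, G6=1 → Y1=1, Y2=1; observed Y1=1, Y2=1. Eliminates G4 inverted output.
Only G4 stuck-at-1 is consistent with every test.

G4 stuck-at-1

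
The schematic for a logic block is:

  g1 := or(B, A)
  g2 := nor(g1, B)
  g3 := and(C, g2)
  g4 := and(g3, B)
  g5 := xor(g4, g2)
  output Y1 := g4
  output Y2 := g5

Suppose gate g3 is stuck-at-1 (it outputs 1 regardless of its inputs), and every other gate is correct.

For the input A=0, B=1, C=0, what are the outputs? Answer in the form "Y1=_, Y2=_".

Y1=1, Y2=1

Propagate with g3 forced: g1=1, g2=0, g3=1 [stuck-at-1], g4=1, g5=1.
So the outputs are Y1=1, Y2=1. (Without the fault they would be Y1=0, Y2=0.)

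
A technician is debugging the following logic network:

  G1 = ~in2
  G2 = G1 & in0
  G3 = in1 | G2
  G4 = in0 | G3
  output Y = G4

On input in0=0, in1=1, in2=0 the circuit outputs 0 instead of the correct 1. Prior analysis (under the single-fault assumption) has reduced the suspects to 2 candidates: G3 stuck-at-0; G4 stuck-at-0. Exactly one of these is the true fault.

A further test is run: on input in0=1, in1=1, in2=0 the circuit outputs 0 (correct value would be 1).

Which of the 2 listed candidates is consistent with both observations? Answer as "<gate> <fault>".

G4 stuck-at-0

Evaluate each candidate on input in0=1, in1=1, in2=0:
  G3 stuck-at-0: G1=1, G2=1, G3=0 [stuck-at-0], G4=1 → 1 — eliminated
  G4 stuck-at-0: G1=1, G2=1, G3=1, G4=0 [stuck-at-0] → 0 — matches
Only G4 stuck-at-0 reproduces the observed 0.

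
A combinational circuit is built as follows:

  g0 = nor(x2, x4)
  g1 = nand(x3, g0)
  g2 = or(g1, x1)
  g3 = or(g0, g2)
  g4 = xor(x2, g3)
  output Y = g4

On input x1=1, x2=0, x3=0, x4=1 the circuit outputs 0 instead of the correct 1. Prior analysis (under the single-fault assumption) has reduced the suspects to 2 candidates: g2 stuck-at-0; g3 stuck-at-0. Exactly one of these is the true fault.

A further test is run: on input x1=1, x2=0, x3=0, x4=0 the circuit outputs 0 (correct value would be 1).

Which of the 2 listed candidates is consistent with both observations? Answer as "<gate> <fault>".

g3 stuck-at-0

Evaluate each candidate on input x1=1, x2=0, x3=0, x4=0:
  g2 stuck-at-0: g0=1, g1=1, g2=0 [stuck-at-0], g3=1, g4=1 → 1 — eliminated
  g3 stuck-at-0: g0=1, g1=1, g2=1, g3=0 [stuck-at-0], g4=0 → 0 — matches
Only g3 stuck-at-0 reproduces the observed 0.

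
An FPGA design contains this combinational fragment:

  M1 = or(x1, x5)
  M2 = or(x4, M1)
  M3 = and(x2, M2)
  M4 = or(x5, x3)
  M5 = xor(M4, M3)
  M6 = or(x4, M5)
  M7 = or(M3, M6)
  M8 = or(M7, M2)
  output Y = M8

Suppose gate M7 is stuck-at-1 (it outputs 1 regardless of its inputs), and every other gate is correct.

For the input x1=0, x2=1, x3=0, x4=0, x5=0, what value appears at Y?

1

Propagate with M7 forced: M1=0, M2=0, M3=0, M4=0, M5=0, M6=0, M7=1 [stuck-at-1], M8=1.
So Y = 1. (Without the fault it would be 0.)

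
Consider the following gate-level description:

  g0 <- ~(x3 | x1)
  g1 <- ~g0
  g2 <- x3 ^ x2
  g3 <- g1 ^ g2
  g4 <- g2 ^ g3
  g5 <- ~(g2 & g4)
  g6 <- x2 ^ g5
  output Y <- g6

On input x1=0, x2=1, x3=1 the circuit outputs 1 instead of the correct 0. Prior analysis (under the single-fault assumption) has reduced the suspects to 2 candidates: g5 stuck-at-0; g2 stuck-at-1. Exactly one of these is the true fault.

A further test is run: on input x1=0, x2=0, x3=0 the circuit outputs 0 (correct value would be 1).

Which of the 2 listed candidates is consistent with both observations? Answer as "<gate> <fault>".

g5 stuck-at-0

Evaluate each candidate on input x1=0, x2=0, x3=0:
  g5 stuck-at-0: g0=1, g1=0, g2=0, g3=0, g4=0, g5=0 [stuck-at-0], g6=0 → 0 — matches
  g2 stuck-at-1: g0=1, g1=0, g2=1 [stuck-at-1], g3=1, g4=0, g5=1, g6=1 → 1 — eliminated
Only g5 stuck-at-0 reproduces the observed 0.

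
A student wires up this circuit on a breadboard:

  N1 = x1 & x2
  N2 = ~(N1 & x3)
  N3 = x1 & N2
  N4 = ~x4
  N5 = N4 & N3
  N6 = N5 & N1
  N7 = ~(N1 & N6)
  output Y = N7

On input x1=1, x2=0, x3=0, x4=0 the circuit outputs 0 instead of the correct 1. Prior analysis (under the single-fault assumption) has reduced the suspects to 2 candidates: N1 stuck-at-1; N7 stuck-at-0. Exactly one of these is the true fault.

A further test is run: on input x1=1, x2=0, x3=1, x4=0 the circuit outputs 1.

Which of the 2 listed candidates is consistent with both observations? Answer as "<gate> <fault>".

N1 stuck-at-1

Evaluate each candidate on input x1=1, x2=0, x3=1, x4=0:
  N1 stuck-at-1: N1=1 [stuck-at-1], N2=0, N3=0, N4=1, N5=0, N6=0, N7=1 → 1 — matches
  N7 stuck-at-0: N1=0, N2=1, N3=1, N4=1, N5=1, N6=0, N7=0 [stuck-at-0] → 0 — eliminated
Only N1 stuck-at-1 reproduces the observed 1.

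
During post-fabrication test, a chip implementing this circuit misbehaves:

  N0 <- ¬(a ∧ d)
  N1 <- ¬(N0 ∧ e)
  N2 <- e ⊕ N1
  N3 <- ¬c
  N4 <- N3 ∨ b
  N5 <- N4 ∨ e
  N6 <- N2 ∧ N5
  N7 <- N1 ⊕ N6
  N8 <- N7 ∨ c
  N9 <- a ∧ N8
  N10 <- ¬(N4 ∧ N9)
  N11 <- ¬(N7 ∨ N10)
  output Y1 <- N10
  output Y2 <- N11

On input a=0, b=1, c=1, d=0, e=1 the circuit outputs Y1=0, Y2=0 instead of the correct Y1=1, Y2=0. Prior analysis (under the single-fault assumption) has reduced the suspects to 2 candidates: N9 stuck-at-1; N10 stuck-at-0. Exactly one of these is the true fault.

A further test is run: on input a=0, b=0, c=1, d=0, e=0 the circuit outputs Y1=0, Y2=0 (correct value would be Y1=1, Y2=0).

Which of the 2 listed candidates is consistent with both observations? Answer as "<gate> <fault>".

Evaluate each candidate on input a=0, b=0, c=1, d=0, e=0:
  N9 stuck-at-1: N0=1, N1=1, N2=1, N3=0, N4=0, N5=0, N6=0, N7=1, N8=1, N9=1 [stuck-at-1], N10=1, N11=0 → Y1=1, Y2=0 — eliminated
  N10 stuck-at-0: N0=1, N1=1, N2=1, N3=0, N4=0, N5=0, N6=0, N7=1, N8=1, N9=0, N10=0 [stuck-at-0], N11=0 → Y1=0, Y2=0 — matches
Only N10 stuck-at-0 reproduces the observed Y1=0, Y2=0.

N10 stuck-at-0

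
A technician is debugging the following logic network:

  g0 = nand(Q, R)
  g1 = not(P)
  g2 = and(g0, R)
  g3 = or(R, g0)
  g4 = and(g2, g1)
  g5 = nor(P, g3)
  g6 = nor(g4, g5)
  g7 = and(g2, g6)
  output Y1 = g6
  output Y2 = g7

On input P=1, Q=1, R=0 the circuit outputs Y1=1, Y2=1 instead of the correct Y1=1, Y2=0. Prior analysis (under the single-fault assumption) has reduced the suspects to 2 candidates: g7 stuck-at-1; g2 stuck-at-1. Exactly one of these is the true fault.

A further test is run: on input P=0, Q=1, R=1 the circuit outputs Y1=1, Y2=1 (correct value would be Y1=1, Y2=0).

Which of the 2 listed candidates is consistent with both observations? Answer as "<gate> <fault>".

g7 stuck-at-1

Evaluate each candidate on input P=0, Q=1, R=1:
  g7 stuck-at-1: g0=0, g1=1, g2=0, g3=1, g4=0, g5=0, g6=1, g7=1 [stuck-at-1] → Y1=1, Y2=1 — matches
  g2 stuck-at-1: g0=0, g1=1, g2=1 [stuck-at-1], g3=1, g4=1, g5=0, g6=0, g7=0 → Y1=0, Y2=0 — eliminated
Only g7 stuck-at-1 reproduces the observed Y1=1, Y2=1.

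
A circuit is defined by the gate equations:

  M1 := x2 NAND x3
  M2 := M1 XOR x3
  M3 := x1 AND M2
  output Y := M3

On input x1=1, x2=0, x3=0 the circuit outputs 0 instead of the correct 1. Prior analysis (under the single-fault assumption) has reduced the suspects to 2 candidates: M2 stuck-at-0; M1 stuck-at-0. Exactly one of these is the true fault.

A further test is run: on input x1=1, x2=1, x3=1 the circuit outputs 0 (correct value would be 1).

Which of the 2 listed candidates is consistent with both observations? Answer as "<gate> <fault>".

M2 stuck-at-0

Evaluate each candidate on input x1=1, x2=1, x3=1:
  M2 stuck-at-0: M1=0, M2=0 [stuck-at-0], M3=0 → 0 — matches
  M1 stuck-at-0: M1=0 [stuck-at-0], M2=1, M3=1 → 1 — eliminated
Only M2 stuck-at-0 reproduces the observed 0.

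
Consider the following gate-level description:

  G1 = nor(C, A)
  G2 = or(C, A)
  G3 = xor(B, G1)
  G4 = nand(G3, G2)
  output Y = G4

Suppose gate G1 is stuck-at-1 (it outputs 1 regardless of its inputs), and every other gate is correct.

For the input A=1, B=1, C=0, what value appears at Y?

Propagate with G1 forced: G1=1 [stuck-at-1], G2=1, G3=0, G4=1.
So Y = 1. (Without the fault it would be 0.)

1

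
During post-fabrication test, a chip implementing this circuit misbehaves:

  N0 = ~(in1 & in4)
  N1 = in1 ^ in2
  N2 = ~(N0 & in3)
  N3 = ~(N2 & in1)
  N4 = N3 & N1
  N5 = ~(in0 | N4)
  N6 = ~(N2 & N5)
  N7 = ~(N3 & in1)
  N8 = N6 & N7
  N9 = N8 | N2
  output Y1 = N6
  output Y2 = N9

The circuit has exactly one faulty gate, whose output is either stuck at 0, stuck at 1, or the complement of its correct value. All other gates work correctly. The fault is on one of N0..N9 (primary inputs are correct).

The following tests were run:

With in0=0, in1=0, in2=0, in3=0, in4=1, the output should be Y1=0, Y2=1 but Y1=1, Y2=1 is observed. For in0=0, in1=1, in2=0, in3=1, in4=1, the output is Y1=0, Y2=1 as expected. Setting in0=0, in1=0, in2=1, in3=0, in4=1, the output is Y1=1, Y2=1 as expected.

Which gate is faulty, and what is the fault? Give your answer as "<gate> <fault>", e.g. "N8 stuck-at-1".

N1 stuck-at-1

Fault-free values for test 1 (in0=0, in1=0, in2=0, in3=0, in4=1): N0=1, N1=0, N2=1, N3=1, N4=0, N5=1, N6=0, N7=1, N8=0, N9=1, giving Y1=0, Y2=1. Observed Y1=1, Y2=1.
Test 1: faults giving observed Y1=1, Y2=1 are {N1 stuck-at-1, N1 inverted output, N2 stuck-at-0, N2 inverted output, N4 stuck-at-1, N4 inverted output, N5 stuck-at-0, N5 inverted output, N6 stuck-at-1, N6 inverted output}.
Test 2 (in0=0, in1=1, in2=0, in3=1, in4=1): fault-free N0=0, N1=1, N2=1, N3=0, N4=0, N5=1, N6=0, N7=1, N8=0, N9=1 → Y1=0, Y2=1; observed Y1=0, Y2=1. Eliminates N2 stuck-at-0, N2 inverted output, N4 stuck-at-1, N4 inverted output, N5 stuck-at-0, N5 inverted output, N6 stuck-at-1, N6 inverted output.
Test 3 (in0=0, in1=0, in2=1, in3=0, in4=1): fault-free N0=1, N1=1, N2=1, N3=1, N4=1, N5=0, N6=1, N7=1, N8=1, N9=1 → Y1=1, Y2=1; observed Y1=1, Y2=1. Eliminates N1 inverted output.
Only N1 stuck-at-1 is consistent with every test.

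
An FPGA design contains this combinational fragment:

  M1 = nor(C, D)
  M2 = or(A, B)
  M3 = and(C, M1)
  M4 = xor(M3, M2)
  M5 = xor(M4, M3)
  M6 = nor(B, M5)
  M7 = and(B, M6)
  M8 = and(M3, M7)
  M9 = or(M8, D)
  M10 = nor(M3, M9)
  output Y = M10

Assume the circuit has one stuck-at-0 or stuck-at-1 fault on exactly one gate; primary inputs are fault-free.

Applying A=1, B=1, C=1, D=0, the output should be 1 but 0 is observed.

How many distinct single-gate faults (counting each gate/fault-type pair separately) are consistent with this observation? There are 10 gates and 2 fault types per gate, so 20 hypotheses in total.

Fault-free: M1=0, M2=1, M3=0, M4=1, M5=1, M6=0, M7=0, M8=0, M9=0, M10=1 → 1. Observed 0.
  M1: stuck-at-1 ✓; others ✗
  M2: none of the 2 fault types match ✗
  M3: stuck-at-1 ✓; others ✗
  M4: none of the 2 fault types match ✗
  M5: none of the 2 fault types match ✗
  M6: none of the 2 fault types match ✗
  M7: none of the 2 fault types match ✗
  M8: stuck-at-1 ✓; others ✗
  M9: stuck-at-1 ✓; others ✗
  M10: stuck-at-0 ✓; others ✗
Consistent faults: {M1 stuck-at-1, M3 stuck-at-1, M8 stuck-at-1, M9 stuck-at-1, M10 stuck-at-0} — 5 in all.

5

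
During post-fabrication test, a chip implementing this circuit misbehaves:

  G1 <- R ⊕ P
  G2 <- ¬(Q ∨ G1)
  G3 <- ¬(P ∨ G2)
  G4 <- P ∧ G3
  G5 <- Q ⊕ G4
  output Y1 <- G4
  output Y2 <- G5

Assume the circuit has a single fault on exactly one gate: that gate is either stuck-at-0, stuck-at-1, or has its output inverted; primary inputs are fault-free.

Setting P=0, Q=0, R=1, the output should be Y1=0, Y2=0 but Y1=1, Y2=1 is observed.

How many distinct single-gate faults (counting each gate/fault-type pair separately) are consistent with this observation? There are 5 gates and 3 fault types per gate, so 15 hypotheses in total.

2

Fault-free: G1=1, G2=0, G3=1, G4=0, G5=0 → Y1=0, Y2=0. Observed Y1=1, Y2=1.
  G1: none of the 3 fault types match ✗
  G2: none of the 3 fault types match ✗
  G3: none of the 3 fault types match ✗
  G4: stuck-at-1, inverted output ✓; others ✗
  G5: none of the 3 fault types match ✗
Consistent faults: {G4 stuck-at-1, G4 inverted output} — 2 in all.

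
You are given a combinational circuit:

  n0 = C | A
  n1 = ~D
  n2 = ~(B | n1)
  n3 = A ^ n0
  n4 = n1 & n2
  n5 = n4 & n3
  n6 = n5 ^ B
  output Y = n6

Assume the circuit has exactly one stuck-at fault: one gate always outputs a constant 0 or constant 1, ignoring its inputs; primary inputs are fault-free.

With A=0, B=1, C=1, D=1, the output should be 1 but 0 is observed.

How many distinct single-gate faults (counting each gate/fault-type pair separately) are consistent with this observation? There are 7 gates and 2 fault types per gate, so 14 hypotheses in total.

3

Fault-free: n0=1, n1=0, n2=0, n3=1, n4=0, n5=0, n6=1 → 1. Observed 0.
  n0 stuck-at-0: output 1 ✗
  n0 stuck-at-1: output 1 ✗
  n1 stuck-at-0: output 1 ✗
  n1 stuck-at-1: output 1 ✗
  n2 stuck-at-0: output 1 ✗
  n2 stuck-at-1: output 1 ✗
  n3 stuck-at-0: output 1 ✗
  n3 stuck-at-1: output 1 ✗
  n4 stuck-at-0: output 1 ✗
  n4 stuck-at-1: output 0 ✓
  n5 stuck-at-0: output 1 ✗
  n5 stuck-at-1: output 0 ✓
  n6 stuck-at-0: output 0 ✓
  n6 stuck-at-1: output 1 ✗
Consistent faults: {n4 stuck-at-1, n5 stuck-at-1, n6 stuck-at-0} — 3 in all.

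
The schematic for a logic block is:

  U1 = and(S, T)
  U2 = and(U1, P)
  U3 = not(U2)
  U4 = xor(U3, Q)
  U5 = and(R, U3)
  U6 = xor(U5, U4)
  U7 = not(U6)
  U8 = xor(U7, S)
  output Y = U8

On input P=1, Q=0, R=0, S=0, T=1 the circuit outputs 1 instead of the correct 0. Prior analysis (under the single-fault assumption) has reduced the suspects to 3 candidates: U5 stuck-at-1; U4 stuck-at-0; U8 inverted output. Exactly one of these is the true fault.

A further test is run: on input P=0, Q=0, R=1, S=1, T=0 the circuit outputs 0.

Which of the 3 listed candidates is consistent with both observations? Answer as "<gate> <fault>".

U5 stuck-at-1

Evaluate each candidate on input P=0, Q=0, R=1, S=1, T=0:
  U5 stuck-at-1: U1=0, U2=0, U3=1, U4=1, U5=1 [stuck-at-1], U6=0, U7=1, U8=0 → 0 — matches
  U4 stuck-at-0: U1=0, U2=0, U3=1, U4=0 [stuck-at-0], U5=1, U6=1, U7=0, U8=1 → 1 — eliminated
  U8 inverted output: U1=0, U2=0, U3=1, U4=1, U5=1, U6=0, U7=1, U8=1 [inverted output] → 1 — eliminated
Only U5 stuck-at-1 reproduces the observed 0.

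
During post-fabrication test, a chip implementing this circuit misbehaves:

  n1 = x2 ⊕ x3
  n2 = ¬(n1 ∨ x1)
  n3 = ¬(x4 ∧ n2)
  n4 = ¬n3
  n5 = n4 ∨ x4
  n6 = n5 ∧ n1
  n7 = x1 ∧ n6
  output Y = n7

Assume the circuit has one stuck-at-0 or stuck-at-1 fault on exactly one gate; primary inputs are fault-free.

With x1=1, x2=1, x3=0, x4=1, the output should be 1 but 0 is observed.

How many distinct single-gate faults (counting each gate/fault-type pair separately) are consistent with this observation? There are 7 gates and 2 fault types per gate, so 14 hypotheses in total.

Fault-free: n1=1, n2=0, n3=1, n4=0, n5=1, n6=1, n7=1 → 1. Observed 0.
  n1 stuck-at-0: output 0 ✓
  n1 stuck-at-1: output 1 ✗
  n2 stuck-at-0: output 1 ✗
  n2 stuck-at-1: output 1 ✗
  n3 stuck-at-0: output 1 ✗
  n3 stuck-at-1: output 1 ✗
  n4 stuck-at-0: output 1 ✗
  n4 stuck-at-1: output 1 ✗
  n5 stuck-at-0: output 0 ✓
  n5 stuck-at-1: output 1 ✗
  n6 stuck-at-0: output 0 ✓
  n6 stuck-at-1: output 1 ✗
  n7 stuck-at-0: output 0 ✓
  n7 stuck-at-1: output 1 ✗
Consistent faults: {n1 stuck-at-0, n5 stuck-at-0, n6 stuck-at-0, n7 stuck-at-0} — 4 in all.

4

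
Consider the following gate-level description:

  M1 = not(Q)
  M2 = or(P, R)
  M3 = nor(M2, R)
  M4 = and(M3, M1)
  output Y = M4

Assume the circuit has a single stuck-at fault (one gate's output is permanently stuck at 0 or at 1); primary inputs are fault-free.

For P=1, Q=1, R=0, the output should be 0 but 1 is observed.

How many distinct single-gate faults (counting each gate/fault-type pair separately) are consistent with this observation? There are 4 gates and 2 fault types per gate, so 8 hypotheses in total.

1

Fault-free: M1=0, M2=1, M3=0, M4=0 → 0. Observed 1.
  M1 stuck-at-0: output 0 ✗
  M1 stuck-at-1: output 0 ✗
  M2 stuck-at-0: output 0 ✗
  M2 stuck-at-1: output 0 ✗
  M3 stuck-at-0: output 0 ✗
  M3 stuck-at-1: output 0 ✗
  M4 stuck-at-0: output 0 ✗
  M4 stuck-at-1: output 1 ✓
Consistent faults: {M4 stuck-at-1} — 1 in all.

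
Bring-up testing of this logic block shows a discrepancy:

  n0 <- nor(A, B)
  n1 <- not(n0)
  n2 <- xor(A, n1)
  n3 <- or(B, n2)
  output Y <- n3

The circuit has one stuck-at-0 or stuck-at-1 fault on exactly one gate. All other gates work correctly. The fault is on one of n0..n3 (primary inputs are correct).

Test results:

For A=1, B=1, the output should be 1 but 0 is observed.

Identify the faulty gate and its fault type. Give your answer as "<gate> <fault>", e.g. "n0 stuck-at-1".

Fault-free values for test 1 (A=1, B=1): n0=0, n1=1, n2=0, n3=1, giving Y=1. Observed 0.
Test 1: faults giving observed 0 are {n3 stuck-at-0}.
Only n3 stuck-at-0 is consistent with every test.

n3 stuck-at-0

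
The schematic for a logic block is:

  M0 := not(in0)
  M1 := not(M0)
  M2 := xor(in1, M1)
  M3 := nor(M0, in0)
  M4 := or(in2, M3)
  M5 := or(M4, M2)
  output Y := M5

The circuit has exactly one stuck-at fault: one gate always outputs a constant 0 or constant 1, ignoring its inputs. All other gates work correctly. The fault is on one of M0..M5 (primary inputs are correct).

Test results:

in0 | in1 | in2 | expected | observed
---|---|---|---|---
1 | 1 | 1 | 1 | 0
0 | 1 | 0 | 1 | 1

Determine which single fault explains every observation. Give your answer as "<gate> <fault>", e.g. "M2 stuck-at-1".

Fault-free values for test 1 (in0=1, in1=1, in2=1): M0=0, M1=1, M2=0, M3=0, M4=1, M5=1, giving Y=1. Observed 0.
Test 1: faults giving observed 0 are {M4 stuck-at-0, M5 stuck-at-0}.
Test 2 (in0=0, in1=1, in2=0): fault-free M0=1, M1=0, M2=1, M3=0, M4=0, M5=1 → 1; observed 1. Eliminates M5 stuck-at-0.
Only M4 stuck-at-0 is consistent with every test.

M4 stuck-at-0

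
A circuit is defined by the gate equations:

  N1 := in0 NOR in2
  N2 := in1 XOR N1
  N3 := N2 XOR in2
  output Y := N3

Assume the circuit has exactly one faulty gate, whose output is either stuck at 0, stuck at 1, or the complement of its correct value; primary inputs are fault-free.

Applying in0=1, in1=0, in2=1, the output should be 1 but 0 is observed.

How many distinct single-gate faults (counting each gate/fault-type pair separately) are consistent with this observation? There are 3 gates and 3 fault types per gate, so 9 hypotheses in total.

Fault-free: N1=0, N2=0, N3=1 → 1. Observed 0.
  N1 stuck-at-0: output 1 ✗
  N1 stuck-at-1: output 0 ✓
  N1 inverted output: output 0 ✓
  N2 stuck-at-0: output 1 ✗
  N2 stuck-at-1: output 0 ✓
  N2 inverted output: output 0 ✓
  N3 stuck-at-0: output 0 ✓
  N3 stuck-at-1: output 1 ✗
  N3 inverted output: output 0 ✓
Consistent faults: {N1 stuck-at-1, N1 inverted output, N2 stuck-at-1, N2 inverted output, N3 stuck-at-0, N3 inverted output} — 6 in all.

6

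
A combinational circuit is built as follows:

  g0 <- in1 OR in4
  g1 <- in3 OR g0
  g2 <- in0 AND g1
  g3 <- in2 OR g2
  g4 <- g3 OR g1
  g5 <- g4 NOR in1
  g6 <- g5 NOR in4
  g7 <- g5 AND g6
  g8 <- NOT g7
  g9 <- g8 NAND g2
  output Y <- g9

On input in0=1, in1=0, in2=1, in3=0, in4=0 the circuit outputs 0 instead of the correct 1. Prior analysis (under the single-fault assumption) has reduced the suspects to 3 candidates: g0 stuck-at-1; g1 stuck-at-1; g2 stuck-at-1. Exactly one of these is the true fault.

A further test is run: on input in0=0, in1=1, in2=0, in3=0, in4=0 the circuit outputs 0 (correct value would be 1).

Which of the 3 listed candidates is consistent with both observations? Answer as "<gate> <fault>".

Evaluate each candidate on input in0=0, in1=1, in2=0, in3=0, in4=0:
  g0 stuck-at-1: g0=1 [stuck-at-1], g1=1, g2=0, g3=0, g4=1, g5=0, g6=1, g7=0, g8=1, g9=1 → 1 — eliminated
  g1 stuck-at-1: g0=1, g1=1 [stuck-at-1], g2=0, g3=0, g4=1, g5=0, g6=1, g7=0, g8=1, g9=1 → 1 — eliminated
  g2 stuck-at-1: g0=1, g1=1, g2=1 [stuck-at-1], g3=1, g4=1, g5=0, g6=1, g7=0, g8=1, g9=0 → 0 — matches
Only g2 stuck-at-1 reproduces the observed 0.

g2 stuck-at-1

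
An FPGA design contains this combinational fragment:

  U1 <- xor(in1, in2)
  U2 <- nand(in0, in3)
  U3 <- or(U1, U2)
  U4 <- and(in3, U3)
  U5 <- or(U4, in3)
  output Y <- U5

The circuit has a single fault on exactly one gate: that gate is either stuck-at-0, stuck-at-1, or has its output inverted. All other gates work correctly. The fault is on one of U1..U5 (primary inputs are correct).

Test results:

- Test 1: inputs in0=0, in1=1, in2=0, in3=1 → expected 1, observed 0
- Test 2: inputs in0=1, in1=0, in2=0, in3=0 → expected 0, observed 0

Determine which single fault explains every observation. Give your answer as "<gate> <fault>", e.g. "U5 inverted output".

U5 stuck-at-0

Fault-free values for test 1 (in0=0, in1=1, in2=0, in3=1): U1=1, U2=1, U3=1, U4=1, U5=1, giving Y=1. Observed 0.
Test 1: faults giving observed 0 are {U5 stuck-at-0, U5 inverted output}.
Test 2 (in0=1, in1=0, in2=0, in3=0): fault-free U1=0, U2=1, U3=1, U4=0, U5=0 → 0; observed 0. Eliminates U5 inverted output.
Only U5 stuck-at-0 is consistent with every test.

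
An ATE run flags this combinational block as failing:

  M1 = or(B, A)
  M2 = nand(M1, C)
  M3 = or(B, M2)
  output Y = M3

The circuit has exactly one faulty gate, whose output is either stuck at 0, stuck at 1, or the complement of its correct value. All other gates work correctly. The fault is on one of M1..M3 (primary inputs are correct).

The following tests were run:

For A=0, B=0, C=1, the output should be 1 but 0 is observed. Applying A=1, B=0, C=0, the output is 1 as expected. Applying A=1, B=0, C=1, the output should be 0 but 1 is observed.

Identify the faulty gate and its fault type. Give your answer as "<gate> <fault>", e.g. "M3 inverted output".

Fault-free values for test 1 (A=0, B=0, C=1): M1=0, M2=1, M3=1, giving Y=1. Observed 0.
Test 1: faults giving observed 0 are {M1 stuck-at-1, M1 inverted output, M2 stuck-at-0, M2 inverted output, M3 stuck-at-0, M3 inverted output}.
Test 2 (A=1, B=0, C=0): fault-free M1=1, M2=1, M3=1 → 1; observed 1. Eliminates M2 stuck-at-0, M2 inverted output, M3 stuck-at-0, M3 inverted output.
Test 3 (A=1, B=0, C=1): fault-free M1=1, M2=0, M3=0 → 0; observed 1. Eliminates M1 stuck-at-1.
Only M1 inverted output is consistent with every test.

M1 inverted output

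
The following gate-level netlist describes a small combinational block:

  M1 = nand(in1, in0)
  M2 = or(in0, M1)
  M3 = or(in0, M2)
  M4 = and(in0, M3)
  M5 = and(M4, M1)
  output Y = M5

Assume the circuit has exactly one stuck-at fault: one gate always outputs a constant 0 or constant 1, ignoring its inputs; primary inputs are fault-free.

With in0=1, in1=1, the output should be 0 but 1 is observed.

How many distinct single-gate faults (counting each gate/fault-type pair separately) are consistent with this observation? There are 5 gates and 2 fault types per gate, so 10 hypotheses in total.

Fault-free: M1=0, M2=1, M3=1, M4=1, M5=0 → 0. Observed 1.
  M1 stuck-at-0: output 0 ✗
  M1 stuck-at-1: output 1 ✓
  M2 stuck-at-0: output 0 ✗
  M2 stuck-at-1: output 0 ✗
  M3 stuck-at-0: output 0 ✗
  M3 stuck-at-1: output 0 ✗
  M4 stuck-at-0: output 0 ✗
  M4 stuck-at-1: output 0 ✗
  M5 stuck-at-0: output 0 ✗
  M5 stuck-at-1: output 1 ✓
Consistent faults: {M1 stuck-at-1, M5 stuck-at-1} — 2 in all.

2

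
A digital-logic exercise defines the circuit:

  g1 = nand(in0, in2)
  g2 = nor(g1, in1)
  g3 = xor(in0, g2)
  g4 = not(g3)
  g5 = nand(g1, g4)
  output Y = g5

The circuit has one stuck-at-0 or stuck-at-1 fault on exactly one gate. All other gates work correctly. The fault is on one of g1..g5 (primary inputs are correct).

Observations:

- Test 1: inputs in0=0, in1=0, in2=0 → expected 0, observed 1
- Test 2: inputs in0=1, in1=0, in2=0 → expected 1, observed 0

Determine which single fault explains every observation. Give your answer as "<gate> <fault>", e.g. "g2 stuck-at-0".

g2 stuck-at-1

Fault-free values for test 1 (in0=0, in1=0, in2=0): g1=1, g2=0, g3=0, g4=1, g5=0, giving Y=0. Observed 1.
Test 1: faults giving observed 1 are {g1 stuck-at-0, g2 stuck-at-1, g3 stuck-at-1, g4 stuck-at-0, g5 stuck-at-1}.
Test 2 (in0=1, in1=0, in2=0): fault-free g1=1, g2=0, g3=1, g4=0, g5=1 → 1; observed 0. Eliminates g1 stuck-at-0, g3 stuck-at-1, g4 stuck-at-0, g5 stuck-at-1.
Only g2 stuck-at-1 is consistent with every test.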